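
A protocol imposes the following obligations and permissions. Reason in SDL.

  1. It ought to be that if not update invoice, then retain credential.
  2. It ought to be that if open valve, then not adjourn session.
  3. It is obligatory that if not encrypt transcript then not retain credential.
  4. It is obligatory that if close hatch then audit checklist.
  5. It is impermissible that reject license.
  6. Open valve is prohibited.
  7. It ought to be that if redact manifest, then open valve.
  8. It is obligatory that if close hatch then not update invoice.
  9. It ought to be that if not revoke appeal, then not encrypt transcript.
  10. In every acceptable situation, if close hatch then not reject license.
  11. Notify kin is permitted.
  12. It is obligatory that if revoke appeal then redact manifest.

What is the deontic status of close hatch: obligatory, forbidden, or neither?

F(open_valve) at premise 6 means O(¬open_valve).
Premise 7 is O(redact_manifest → open_valve); contrapositively O(¬open_valve → ¬redact_manifest). Since O(¬open_valve) holds, K gives O(¬redact_manifest).
The contrapositive of premise 12 (O(revoke_appeal → redact_manifest)) is O(¬redact_manifest → ¬revoke_appeal), and O(¬redact_manifest) is already established, so O(¬revoke_appeal).
Premise 9 is O(¬revoke_appeal → ¬encrypt_transcript); since O(¬revoke_appeal), deontic closure gives O(¬encrypt_transcript).
With premise 3, O(¬encrypt_transcript → ¬retain_credential), the K-axiom yields O(¬retain_credential).
The contrapositive of premise 1 (O(¬update_invoice → retain_credential)) is O(¬retain_credential → update_invoice), and O(¬retain_credential) is already established, so O(update_invoice).
Premise 8, O(close_hatch → ¬update_invoice), contraposes to O(update_invoice → ¬close_hatch); with O(update_invoice) we get O(¬close_hatch).
Premises 2, 4, 5, 10, 11 do not contribute to this derivation.
Thus O(¬close_hatch), which is F(close_hatch): close_hatch is forbidden.

Forbidden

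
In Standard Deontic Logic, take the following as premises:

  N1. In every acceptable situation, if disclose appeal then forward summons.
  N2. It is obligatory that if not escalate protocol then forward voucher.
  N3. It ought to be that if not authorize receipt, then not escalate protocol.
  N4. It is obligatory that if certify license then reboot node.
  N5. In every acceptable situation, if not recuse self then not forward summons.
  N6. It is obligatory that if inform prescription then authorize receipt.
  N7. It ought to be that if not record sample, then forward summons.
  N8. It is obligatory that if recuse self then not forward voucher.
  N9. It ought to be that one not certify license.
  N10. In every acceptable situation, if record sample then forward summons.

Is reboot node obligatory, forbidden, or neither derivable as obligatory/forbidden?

Neither

Premise 4 is O(certify_license → reboot_node), but O(certify_license) is not derivable from the premises, so it does not yield O(reboot_node).
No premise or chain of K-axiom applications forces O(reboot_node), and none forces O(¬reboot_node). So reboot_node is neither obligatory nor forbidden under these norms.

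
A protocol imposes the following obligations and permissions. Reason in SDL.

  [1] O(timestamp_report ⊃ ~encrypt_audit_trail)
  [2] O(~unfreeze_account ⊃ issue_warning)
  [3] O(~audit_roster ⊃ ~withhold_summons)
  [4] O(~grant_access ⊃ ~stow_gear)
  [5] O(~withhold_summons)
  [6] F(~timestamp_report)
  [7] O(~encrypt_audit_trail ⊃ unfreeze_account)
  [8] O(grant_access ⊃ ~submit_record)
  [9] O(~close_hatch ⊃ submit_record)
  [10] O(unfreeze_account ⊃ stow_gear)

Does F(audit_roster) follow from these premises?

No

Premise 3 is O(~audit_roster ⊃ ~withhold_summons); even if O(~withhold_summons) held, inferring O(~audit_roster) would be affirming the consequent — invalid.
No other premise forces O(~audit_roster). An ideal world satisfying every premise can still have audit_roster true, so F(audit_roster) is not derivable.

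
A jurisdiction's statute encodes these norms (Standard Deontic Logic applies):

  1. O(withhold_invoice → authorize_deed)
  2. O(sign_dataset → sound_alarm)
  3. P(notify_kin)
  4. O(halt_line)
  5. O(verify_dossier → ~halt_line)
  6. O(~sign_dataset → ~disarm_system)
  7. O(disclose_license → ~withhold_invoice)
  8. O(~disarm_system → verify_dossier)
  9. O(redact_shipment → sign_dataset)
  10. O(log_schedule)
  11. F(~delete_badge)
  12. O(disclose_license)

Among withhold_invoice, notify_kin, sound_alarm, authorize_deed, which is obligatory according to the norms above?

Premise 4 gives O(halt_line).
Premise 5 is O(verify_dossier → ~halt_line); contrapositively O(halt_line → ~verify_dossier). Since O(halt_line) holds, K gives O(~verify_dossier).
Premise 8 is O(~disarm_system → verify_dossier); contrapositively O(~verify_dossier → disarm_system). Since O(~verify_dossier) holds, K gives O(disarm_system).
Premise 6 is O(~sign_dataset → ~disarm_system); contrapositively O(disarm_system → sign_dataset). Since O(disarm_system) holds, K gives O(sign_dataset).
Applying K to premise 2 (O(sign_dataset → sound_alarm)) and O(sign_dataset) yields O(sound_alarm).
So O(sound_alarm) holds — sound_alarm is obligatory. None of the other listed options is made obligatory by any chain of premises.

sound_alarm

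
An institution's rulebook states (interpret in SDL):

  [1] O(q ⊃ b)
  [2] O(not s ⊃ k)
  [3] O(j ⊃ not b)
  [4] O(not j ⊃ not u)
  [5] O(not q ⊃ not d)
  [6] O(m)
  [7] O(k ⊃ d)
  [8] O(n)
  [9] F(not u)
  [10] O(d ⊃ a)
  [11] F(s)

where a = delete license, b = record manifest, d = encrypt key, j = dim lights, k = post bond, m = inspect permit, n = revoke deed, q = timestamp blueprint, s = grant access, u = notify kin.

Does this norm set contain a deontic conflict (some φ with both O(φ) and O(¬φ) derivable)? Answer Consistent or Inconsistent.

Premise 9 is F(not u), i.e. O(u).
Premise 4, O(not j ⊃ not u), contraposes to O(u ⊃ j); with O(u) we get O(j).
Applying K to premise 3 (O(j ⊃ not b)) and O(j) yields O(not b).
Premise 1 is O(q ⊃ b); contrapositively O(not b ⊃ not q). Since O(not b) holds, K gives O(not q).
Applying K to premise 5 (O(not q ⊃ not d)) and O(not q) yields O(not d).
Premise 7 is O(k ⊃ d); contrapositively O(not d ⊃ not k). Since O(not d) holds, K gives O(not k).
The contrapositive of premise 2 (O(not s ⊃ k)) is O(not k ⊃ s), and O(not k) is already established, so O(s).
However, F(s) at premise 11 amounts to O(not s).
We now have both O(s) and O(not s) — s is simultaneously obligatory and forbidden, violating the D-axiom.

Inconsistent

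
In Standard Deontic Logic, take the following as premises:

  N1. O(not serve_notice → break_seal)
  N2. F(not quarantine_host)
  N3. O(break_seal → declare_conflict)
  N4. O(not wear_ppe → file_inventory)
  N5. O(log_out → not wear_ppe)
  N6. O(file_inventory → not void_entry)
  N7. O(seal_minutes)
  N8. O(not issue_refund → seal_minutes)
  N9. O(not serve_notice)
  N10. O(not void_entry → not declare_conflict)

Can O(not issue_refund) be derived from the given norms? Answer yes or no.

No

Premise 8 is O(not issue_refund → seal_minutes); even if O(seal_minutes) held, inferring O(not issue_refund) would be affirming the consequent — invalid.
No other premise forces O(not issue_refund). An ideal world satisfying every premise can still have not issue_refund false, so O(not issue_refund) is not derivable.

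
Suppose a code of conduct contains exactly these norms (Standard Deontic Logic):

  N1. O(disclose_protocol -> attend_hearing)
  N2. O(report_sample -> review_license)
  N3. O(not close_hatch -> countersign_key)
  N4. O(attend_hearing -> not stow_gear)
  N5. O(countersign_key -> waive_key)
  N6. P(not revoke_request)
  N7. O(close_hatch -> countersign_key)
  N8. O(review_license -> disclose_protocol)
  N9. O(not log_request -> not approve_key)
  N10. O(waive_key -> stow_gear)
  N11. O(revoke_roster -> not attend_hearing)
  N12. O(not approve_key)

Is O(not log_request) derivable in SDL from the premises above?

Premise 9 is O(not log_request -> not approve_key); even if O(not approve_key) held, inferring O(not log_request) would be affirming the consequent — invalid.
No other premise forces O(not log_request). An ideal world satisfying every premise can still have not log_request false, so O(not log_request) is not derivable.

No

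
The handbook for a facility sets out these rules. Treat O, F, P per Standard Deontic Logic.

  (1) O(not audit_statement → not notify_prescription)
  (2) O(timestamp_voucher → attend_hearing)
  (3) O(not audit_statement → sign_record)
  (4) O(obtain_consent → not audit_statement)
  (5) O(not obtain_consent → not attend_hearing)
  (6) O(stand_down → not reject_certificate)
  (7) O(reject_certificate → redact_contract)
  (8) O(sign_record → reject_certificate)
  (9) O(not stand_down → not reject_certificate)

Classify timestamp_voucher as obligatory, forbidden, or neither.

Premises 9 and 6 are O(not stand_down → not reject_certificate) and O(stand_down → not reject_certificate); every ideal world satisfies not stand_down or stand_down, so in either case not reject_certificate holds — hence O(not reject_certificate).
Premise 8, O(sign_record → reject_certificate), contraposes to O(not reject_certificate → not sign_record); with O(not reject_certificate) we get O(not sign_record).
Premise 3 is O(not audit_statement → sign_record); contrapositively O(not sign_record → audit_statement). Since O(not sign_record) holds, K gives O(audit_statement).
The contrapositive of premise 4 (O(obtain_consent → not audit_statement)) is O(audit_statement → not obtain_consent), and O(audit_statement) is already established, so O(not obtain_consent).
Applying K to premise 5 (O(not obtain_consent → not attend_hearing)) and O(not obtain_consent) yields O(not attend_hearing).
The contrapositive of premise 2 (O(timestamp_voucher → attend_hearing)) is O(not attend_hearing → not timestamp_voucher), and O(not attend_hearing) is already established, so O(not timestamp_voucher).
Premises 1, 7 do not contribute to this derivation.
Thus O(not timestamp_voucher), which is F(timestamp_voucher): timestamp_voucher is forbidden.

Forbidden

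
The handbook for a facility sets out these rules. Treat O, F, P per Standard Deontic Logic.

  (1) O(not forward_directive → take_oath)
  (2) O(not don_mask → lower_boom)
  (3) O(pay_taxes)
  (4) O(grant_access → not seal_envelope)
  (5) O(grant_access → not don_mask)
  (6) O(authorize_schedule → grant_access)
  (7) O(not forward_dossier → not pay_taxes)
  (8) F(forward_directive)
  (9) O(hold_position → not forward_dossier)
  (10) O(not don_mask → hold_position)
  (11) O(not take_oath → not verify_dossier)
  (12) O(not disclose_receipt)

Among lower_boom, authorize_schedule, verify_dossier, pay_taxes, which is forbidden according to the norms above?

Premise 3 states O(pay_taxes) outright.
Premise 7 is O(not forward_dossier → not pay_taxes); contrapositively O(pay_taxes → forward_dossier). Since O(pay_taxes) holds, K gives O(forward_dossier).
Premise 9 is O(hold_position → not forward_dossier); contrapositively O(forward_dossier → not hold_position). Since O(forward_dossier) holds, K gives O(not hold_position).
Premise 10, O(not don_mask → hold_position), contraposes to O(not hold_position → don_mask); with O(not hold_position) we get O(don_mask).
Premise 5, O(grant_access → not don_mask), contraposes to O(don_mask → not grant_access); with O(don_mask) we get O(not grant_access).
Premise 6, O(authorize_schedule → grant_access), contraposes to O(not grant_access → not authorize_schedule); with O(not grant_access) we get O(not authorize_schedule).
So O(not authorize_schedule) holds, i.e. authorize_schedule is forbidden. None of the other listed options is forbidden under the premises.

authorize_schedule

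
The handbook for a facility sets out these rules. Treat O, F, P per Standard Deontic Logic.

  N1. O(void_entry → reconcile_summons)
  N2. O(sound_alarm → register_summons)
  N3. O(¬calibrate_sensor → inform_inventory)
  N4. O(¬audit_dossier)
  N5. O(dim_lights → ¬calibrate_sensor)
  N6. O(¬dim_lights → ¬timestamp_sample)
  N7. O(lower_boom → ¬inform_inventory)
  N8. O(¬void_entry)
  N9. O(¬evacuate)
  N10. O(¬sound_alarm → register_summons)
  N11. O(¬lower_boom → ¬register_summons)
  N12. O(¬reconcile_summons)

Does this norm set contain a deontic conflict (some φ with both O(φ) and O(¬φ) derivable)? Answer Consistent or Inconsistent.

Premise 1 is O(void_entry → reconcile_summons), but O(void_entry) is not derivable from the premises, so it does not yield O(reconcile_summons).
So O(reconcile_summons) is not derivable, and the apparent clash with O(¬reconcile_summons) does not arise.
A world satisfying every obligation exists (e.g. audit_dossier=false, calibrate_sensor=true, dim_lights=false, evacuate=false, inform_inventory=false, lower_boom=true, reconcile_summons=false, register_summons=true, sound_alarm=false, timestamp_sample=false, void_entry=false); no atom is both obligatory and forbidden, so the set is consistent.

Consistent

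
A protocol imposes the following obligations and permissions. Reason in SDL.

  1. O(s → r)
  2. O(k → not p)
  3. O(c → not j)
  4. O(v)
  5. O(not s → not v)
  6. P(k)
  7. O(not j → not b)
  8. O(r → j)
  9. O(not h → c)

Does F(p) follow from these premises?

Premise 2 is O(k → not p), but O(k) is not derivable from the premises (the permission P(k) asserts only not O(not k), not O(k)), so it does not yield O(not p).
No other premise forces O(not p). An ideal world satisfying every premise can still have p true, so F(p) is not derivable.

No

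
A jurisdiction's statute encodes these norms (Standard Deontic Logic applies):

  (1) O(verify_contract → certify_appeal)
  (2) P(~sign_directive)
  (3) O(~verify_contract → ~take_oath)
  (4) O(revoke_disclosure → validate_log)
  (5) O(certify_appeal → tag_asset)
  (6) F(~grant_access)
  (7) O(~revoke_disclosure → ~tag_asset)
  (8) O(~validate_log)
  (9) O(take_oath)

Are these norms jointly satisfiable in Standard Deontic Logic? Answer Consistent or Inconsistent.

From premise 9 we have O(take_oath).
The contrapositive of premise 3 (O(~verify_contract → ~take_oath)) is O(take_oath → verify_contract), and O(take_oath) is already established, so O(verify_contract).
Applying K to premise 1 (O(verify_contract → certify_appeal)) and O(verify_contract) yields O(certify_appeal).
From O(certify_appeal) and premise 5, O(certify_appeal → tag_asset), we obtain O(tag_asset).
Premise 7 is O(~revoke_disclosure → ~tag_asset); contrapositively O(tag_asset → revoke_disclosure). Since O(tag_asset) holds, K gives O(revoke_disclosure).
Applying K to premise 4 (O(revoke_disclosure → validate_log)) and O(revoke_disclosure) yields O(validate_log).
Yet premise 8 states O(~validate_log).
We now have both O(validate_log) and O(~validate_log) — validate_log is simultaneously obligatory and forbidden, violating the D-axiom.

Inconsistent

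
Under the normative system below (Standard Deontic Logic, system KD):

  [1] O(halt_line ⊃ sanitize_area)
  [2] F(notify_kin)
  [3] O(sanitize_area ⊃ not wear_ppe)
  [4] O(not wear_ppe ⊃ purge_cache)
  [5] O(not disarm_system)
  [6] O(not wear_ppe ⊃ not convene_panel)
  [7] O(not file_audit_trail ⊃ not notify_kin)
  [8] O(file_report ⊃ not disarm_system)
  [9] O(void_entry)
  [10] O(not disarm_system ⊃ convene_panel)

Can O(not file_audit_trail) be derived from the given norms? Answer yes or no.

No

Premise 7 is O(not file_audit_trail ⊃ not notify_kin); even if O(not notify_kin) held, inferring O(not file_audit_trail) would be affirming the consequent — invalid.
No other premise forces O(not file_audit_trail). An ideal world satisfying every premise can still have not file_audit_trail false, so O(not file_audit_trail) is not derivable.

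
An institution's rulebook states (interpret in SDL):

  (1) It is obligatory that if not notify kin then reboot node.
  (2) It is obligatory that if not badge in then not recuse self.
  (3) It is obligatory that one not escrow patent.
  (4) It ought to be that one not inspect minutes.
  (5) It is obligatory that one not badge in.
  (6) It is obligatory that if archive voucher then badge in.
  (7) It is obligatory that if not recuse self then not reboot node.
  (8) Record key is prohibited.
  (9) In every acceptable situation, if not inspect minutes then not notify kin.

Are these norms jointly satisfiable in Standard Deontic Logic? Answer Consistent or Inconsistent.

From premise 4 we have O(¬inspect_minutes).
From O(¬inspect_minutes) and premise 9, O(¬inspect_minutes → ¬notify_kin), we obtain O(¬notify_kin).
From O(¬notify_kin) and premise 1, O(¬notify_kin → reboot_node), we obtain O(reboot_node).
The contrapositive of premise 7 (O(¬recuse_self → ¬reboot_node)) is O(reboot_node → recuse_self), and O(reboot_node) is already established, so O(recuse_self).
Premise 2 is O(¬badge_in → ¬recuse_self); contrapositively O(recuse_self → badge_in). Since O(recuse_self) holds, K gives O(badge_in).
However, premise 5 gives O(¬badge_in).
We now have both O(badge_in) and O(¬badge_in) — badge_in is simultaneously obligatory and forbidden, violating the D-axiom.

Inconsistent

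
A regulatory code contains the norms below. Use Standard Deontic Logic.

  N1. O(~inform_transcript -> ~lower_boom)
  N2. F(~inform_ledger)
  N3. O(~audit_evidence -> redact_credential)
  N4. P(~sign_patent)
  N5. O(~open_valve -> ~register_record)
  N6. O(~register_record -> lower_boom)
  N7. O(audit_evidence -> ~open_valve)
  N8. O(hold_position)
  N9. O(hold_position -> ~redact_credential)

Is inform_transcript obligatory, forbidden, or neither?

Premise 8 states O(hold_position) outright.
From O(hold_position) and premise 9, O(hold_position -> ~redact_credential), we obtain O(~redact_credential).
Premise 3, O(~audit_evidence -> redact_credential), contraposes to O(~redact_credential -> audit_evidence); with O(~redact_credential) we get O(audit_evidence).
With premise 7, O(audit_evidence -> ~open_valve), the K-axiom yields O(~open_valve).
From O(~open_valve) and premise 5, O(~open_valve -> ~register_record), we obtain O(~register_record).
Applying K to premise 6 (O(~register_record -> lower_boom)) and O(~register_record) yields O(lower_boom).
Premise 1, O(~inform_transcript -> ~lower_boom), contraposes to O(lower_boom -> inform_transcript); with O(lower_boom) we get O(inform_transcript).
Premises 2, 4 do not contribute to this derivation.
Hence inform_transcript is obligatory.

Obligatory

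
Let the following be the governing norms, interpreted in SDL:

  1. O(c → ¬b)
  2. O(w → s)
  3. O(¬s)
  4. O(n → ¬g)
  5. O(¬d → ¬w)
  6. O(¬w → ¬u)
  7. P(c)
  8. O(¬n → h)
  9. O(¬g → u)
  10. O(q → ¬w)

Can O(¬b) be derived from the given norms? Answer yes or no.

No

Premise 1 is O(c → ¬b), but O(c) is not derivable from the premises (the permission P(c) asserts only ¬O(¬c), not O(c)), so it does not yield O(¬b).
No other premise forces O(¬b). An ideal world satisfying every premise can still have ¬b false, so O(¬b) is not derivable.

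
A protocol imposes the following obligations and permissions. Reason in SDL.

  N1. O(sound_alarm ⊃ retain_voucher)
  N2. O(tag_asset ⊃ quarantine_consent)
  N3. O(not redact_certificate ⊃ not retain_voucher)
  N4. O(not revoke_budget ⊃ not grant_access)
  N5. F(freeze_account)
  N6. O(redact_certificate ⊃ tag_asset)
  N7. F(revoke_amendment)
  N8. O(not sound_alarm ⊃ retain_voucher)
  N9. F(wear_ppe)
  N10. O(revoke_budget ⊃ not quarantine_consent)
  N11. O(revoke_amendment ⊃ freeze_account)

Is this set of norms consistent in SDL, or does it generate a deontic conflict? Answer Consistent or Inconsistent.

Consistent

Premise 11 is O(revoke_amendment ⊃ freeze_account), but O(revoke_amendment) is not derivable from the premises, so it does not yield O(freeze_account).
So O(freeze_account) is not derivable, and the apparent clash with O(not freeze_account) does not arise.
A world satisfying every obligation exists (e.g. freeze_account=false, grant_access=false, quarantine_consent=true, redact_certificate=true, retain_voucher=true, revoke_amendment=false, revoke_budget=false, sound_alarm=false, tag_asset=true, wear_ppe=false); no atom is both obligatory and forbidden, so the set is consistent.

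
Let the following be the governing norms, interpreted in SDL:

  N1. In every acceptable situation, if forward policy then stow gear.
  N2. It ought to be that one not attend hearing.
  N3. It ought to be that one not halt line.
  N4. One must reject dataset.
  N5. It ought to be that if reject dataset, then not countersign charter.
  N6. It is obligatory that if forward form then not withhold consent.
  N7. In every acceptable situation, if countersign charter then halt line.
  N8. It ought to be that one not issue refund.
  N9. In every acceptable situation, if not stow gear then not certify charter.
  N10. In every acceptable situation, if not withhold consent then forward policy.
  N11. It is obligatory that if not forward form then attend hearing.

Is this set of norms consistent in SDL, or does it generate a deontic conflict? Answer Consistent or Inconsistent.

Premise 7 is O(countersign_charter → halt_line), but O(countersign_charter) is not derivable from the premises, so it does not yield O(halt_line).
So O(halt_line) is not derivable, and the apparent clash with O(¬halt_line) does not arise.
A world satisfying every obligation exists (e.g. attend_hearing=false, certify_charter=false, countersign_charter=false, forward_form=true, forward_policy=true, halt_line=false, issue_refund=false, reject_dataset=true, stow_gear=true, withhold_consent=false); no atom is both obligatory and forbidden, so the set is consistent.

Consistent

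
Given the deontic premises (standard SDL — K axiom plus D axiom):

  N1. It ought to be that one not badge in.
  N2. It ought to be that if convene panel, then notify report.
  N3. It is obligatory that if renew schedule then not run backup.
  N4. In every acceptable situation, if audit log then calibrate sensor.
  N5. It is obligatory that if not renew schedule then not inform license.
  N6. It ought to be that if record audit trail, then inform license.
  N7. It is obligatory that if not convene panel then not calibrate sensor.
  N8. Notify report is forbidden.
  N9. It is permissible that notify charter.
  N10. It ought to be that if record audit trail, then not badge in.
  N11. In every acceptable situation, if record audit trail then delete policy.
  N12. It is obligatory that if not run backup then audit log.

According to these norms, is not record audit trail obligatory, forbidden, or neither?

Obligatory

F(notify_report) at premise 8 means O(¬notify_report).
Premise 2, O(convene_panel → notify_report), contraposes to O(¬notify_report → ¬convene_panel); with O(¬notify_report) we get O(¬convene_panel).
With premise 7, O(¬convene_panel → ¬calibrate_sensor), the K-axiom yields O(¬calibrate_sensor).
Premise 4 is O(audit_log → calibrate_sensor); contrapositively O(¬calibrate_sensor → ¬audit_log). Since O(¬calibrate_sensor) holds, K gives O(¬audit_log).
Premise 12, O(¬run_backup → audit_log), contraposes to O(¬audit_log → run_backup); with O(¬audit_log) we get O(run_backup).
Premise 3 is O(renew_schedule → ¬run_backup); contrapositively O(run_backup → ¬renew_schedule). Since O(run_backup) holds, K gives O(¬renew_schedule).
Premise 5 is O(¬renew_schedule → ¬inform_license); since O(¬renew_schedule), deontic closure gives O(¬inform_license).
The contrapositive of premise 6 (O(record_audit_trail → inform_license)) is O(¬inform_license → ¬record_audit_trail), and O(¬inform_license) is already established, so O(¬record_audit_trail).
Premises 1, 9, 10, 11 do not contribute to this derivation.
Hence ¬record_audit_trail is obligatory.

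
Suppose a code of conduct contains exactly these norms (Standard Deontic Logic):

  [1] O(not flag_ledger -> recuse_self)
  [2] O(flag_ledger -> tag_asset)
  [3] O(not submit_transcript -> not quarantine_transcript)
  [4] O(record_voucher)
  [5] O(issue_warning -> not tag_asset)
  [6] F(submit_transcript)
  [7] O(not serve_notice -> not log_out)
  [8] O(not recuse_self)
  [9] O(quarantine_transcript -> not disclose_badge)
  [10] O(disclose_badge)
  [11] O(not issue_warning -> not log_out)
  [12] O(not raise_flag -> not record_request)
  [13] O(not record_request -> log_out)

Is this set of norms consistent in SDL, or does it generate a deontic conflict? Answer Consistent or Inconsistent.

Premise 9 is O(quarantine_transcript -> not disclose_badge), but O(quarantine_transcript) is not derivable from the premises, so it does not yield O(not disclose_badge).
So O(not disclose_badge) is not derivable, and the apparent clash with O(disclose_badge) does not arise.
A world satisfying every obligation exists (e.g. disclose_badge=true, flag_ledger=true, issue_warning=false, log_out=false, quarantine_transcript=false, raise_flag=true, record_request=true, record_voucher=true, recuse_self=false, serve_notice=false, submit_transcript=false, tag_asset=true); no atom is both obligatory and forbidden, so the set is consistent.

Consistent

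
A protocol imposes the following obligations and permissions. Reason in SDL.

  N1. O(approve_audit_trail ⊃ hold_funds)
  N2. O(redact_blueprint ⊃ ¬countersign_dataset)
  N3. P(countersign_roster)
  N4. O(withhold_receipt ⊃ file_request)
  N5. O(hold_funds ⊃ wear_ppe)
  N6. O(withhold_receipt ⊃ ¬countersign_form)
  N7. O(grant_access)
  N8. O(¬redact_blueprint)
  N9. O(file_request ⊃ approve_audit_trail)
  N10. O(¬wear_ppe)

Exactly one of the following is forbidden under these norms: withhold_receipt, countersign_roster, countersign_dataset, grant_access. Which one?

withhold_receipt

From premise 10 we have O(¬wear_ppe).
Premise 5, O(hold_funds ⊃ wear_ppe), contraposes to O(¬wear_ppe ⊃ ¬hold_funds); with O(¬wear_ppe) we get O(¬hold_funds).
Premise 1 is O(approve_audit_trail ⊃ hold_funds); contrapositively O(¬hold_funds ⊃ ¬approve_audit_trail). Since O(¬hold_funds) holds, K gives O(¬approve_audit_trail).
Premise 9, O(file_request ⊃ approve_audit_trail), contraposes to O(¬approve_audit_trail ⊃ ¬file_request); with O(¬approve_audit_trail) we get O(¬file_request).
The contrapositive of premise 4 (O(withhold_receipt ⊃ file_request)) is O(¬file_request ⊃ ¬withhold_receipt), and O(¬file_request) is already established, so O(¬withhold_receipt).
So O(¬withhold_receipt) holds, i.e. withhold_receipt is forbidden. None of the other listed options is forbidden under the premises.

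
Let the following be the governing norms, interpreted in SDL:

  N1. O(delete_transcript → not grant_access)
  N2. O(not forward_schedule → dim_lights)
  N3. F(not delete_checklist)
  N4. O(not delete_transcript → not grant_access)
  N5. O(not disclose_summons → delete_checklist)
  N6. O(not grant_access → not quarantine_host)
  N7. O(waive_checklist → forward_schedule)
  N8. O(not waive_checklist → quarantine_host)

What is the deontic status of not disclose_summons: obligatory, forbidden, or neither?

Neither

Premise 5 is O(not disclose_summons → delete_checklist); even if O(delete_checklist) held, inferring O(not disclose_summons) would be affirming the consequent — invalid.
No premise or chain of K-axiom applications forces O(not disclose_summons), and none forces O(disclose_summons). So not disclose_summons is neither obligatory nor forbidden under these norms.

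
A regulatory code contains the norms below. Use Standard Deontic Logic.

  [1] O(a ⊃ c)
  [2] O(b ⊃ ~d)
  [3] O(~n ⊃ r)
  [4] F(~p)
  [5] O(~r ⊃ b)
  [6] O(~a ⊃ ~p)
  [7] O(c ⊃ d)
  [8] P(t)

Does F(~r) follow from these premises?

Yes

Premise 4, F(~p), is equivalent to O(p).
Premise 6, O(~a ⊃ ~p), contraposes to O(p ⊃ a); with O(p) we get O(a).
Applying K to premise 1 (O(a ⊃ c)) and O(a) yields O(c).
Applying K to premise 7 (O(c ⊃ d)) and O(c) yields O(d).
Premise 2 is O(b ⊃ ~d); contrapositively O(d ⊃ ~b). Since O(d) holds, K gives O(~b).
Premise 5 is O(~r ⊃ b); contrapositively O(~b ⊃ r). Since O(~b) holds, K gives O(r).
Premises 3, 8 do not contribute to this derivation.
So O(r) holds, i.e. F(~r). The claim follows.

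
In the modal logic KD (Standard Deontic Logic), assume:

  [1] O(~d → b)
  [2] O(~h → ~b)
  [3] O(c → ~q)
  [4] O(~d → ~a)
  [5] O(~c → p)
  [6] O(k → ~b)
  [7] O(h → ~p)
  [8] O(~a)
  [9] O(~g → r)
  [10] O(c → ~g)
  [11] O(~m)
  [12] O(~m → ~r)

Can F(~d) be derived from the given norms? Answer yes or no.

From premise 11 we have O(~m).
With premise 12, O(~m → ~r), the K-axiom yields O(~r).
Premise 9, O(~g → r), contraposes to O(~r → g); with O(~r) we get O(g).
The contrapositive of premise 10 (O(c → ~g)) is O(g → ~c), and O(g) is already established, so O(~c).
With premise 5, O(~c → p), the K-axiom yields O(p).
Premise 7 is O(h → ~p); contrapositively O(p → ~h). Since O(p) holds, K gives O(~h).
Applying K to premise 2 (O(~h → ~b)) and O(~h) yields O(~b).
The contrapositive of premise 1 (O(~d → b)) is O(~b → d), and O(~b) is already established, so O(d).
Premises 3, 4, 6, 8 do not contribute to this derivation.
So O(d) holds, i.e. F(~d). The claim follows.

Yes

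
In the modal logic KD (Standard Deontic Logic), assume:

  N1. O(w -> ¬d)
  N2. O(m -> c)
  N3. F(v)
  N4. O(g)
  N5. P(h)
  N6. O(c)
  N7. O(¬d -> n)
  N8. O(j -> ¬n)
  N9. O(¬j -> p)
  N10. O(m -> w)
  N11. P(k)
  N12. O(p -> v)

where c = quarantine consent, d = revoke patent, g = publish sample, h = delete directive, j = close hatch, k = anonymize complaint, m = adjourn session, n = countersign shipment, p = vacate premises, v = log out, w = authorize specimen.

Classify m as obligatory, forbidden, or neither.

Forbidden

Premise 3 is F(v), i.e. O(¬v).
The contrapositive of premise 12 (O(p -> v)) is O(¬v -> ¬p), and O(¬v) is already established, so O(¬p).
Premise 9, O(¬j -> p), contraposes to O(¬p -> j); with O(¬p) we get O(j).
With premise 8, O(j -> ¬n), the K-axiom yields O(¬n).
Premise 7, O(¬d -> n), contraposes to O(¬n -> d); with O(¬n) we get O(d).
Premise 1 is O(w -> ¬d); contrapositively O(d -> ¬w). Since O(d) holds, K gives O(¬w).
The contrapositive of premise 10 (O(m -> w)) is O(¬w -> ¬m), and O(¬w) is already established, so O(¬m).
Premises 2, 4, 5, 6, 11 do not contribute to this derivation.
Thus O(¬m), which is F(m): m is forbidden.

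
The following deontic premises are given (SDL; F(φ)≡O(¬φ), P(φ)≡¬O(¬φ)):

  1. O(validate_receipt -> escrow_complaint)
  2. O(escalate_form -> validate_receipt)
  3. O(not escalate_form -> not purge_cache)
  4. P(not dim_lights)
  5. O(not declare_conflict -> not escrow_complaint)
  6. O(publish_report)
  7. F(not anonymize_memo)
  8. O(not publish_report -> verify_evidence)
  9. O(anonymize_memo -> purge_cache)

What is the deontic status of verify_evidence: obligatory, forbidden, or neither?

Premise 8 is O(not publish_report -> verify_evidence), but O(not publish_report) is not derivable from the premises, so it does not yield O(verify_evidence).
No premise or chain of K-axiom applications forces O(verify_evidence), and none forces O(not verify_evidence). So verify_evidence is neither obligatory nor forbidden under these norms.

Neither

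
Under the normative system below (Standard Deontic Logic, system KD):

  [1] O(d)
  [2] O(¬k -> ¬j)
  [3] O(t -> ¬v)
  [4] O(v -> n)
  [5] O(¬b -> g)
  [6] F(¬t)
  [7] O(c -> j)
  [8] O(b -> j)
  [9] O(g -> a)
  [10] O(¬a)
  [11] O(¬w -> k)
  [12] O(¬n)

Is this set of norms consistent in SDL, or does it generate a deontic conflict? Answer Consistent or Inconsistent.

Consistent

Premise 4 is O(v -> n), but O(v) is not derivable from the premises, so it does not yield O(n).
So O(n) is not derivable, and the apparent clash with O(¬n) does not arise.
A world satisfying every obligation exists (e.g. a=false, b=true, c=false, d=true, g=false, j=true, k=true, n=false, t=true, v=false, w=false); no atom is both obligatory and forbidden, so the set is consistent.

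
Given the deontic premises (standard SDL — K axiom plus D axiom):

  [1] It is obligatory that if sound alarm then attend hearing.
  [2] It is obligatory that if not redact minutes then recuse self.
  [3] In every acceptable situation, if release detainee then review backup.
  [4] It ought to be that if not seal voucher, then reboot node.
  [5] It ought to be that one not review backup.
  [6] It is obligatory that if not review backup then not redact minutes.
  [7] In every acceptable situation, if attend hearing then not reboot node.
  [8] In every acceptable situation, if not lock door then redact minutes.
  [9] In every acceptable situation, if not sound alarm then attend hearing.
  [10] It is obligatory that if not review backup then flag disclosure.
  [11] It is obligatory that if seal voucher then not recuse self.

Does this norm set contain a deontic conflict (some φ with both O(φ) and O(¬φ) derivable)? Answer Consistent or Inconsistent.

Inconsistent

By case analysis on ¬sound_alarm: premise 9 gives O(¬sound_alarm → attend_hearing) and premise 1 gives O(sound_alarm → attend_hearing), so O(attend_hearing) either way.
Applying K to premise 7 (O(attend_hearing → ¬reboot_node)) and O(attend_hearing) yields O(¬reboot_node).
Premise 4 is O(¬seal_voucher → reboot_node); contrapositively O(¬reboot_node → seal_voucher). Since O(¬reboot_node) holds, K gives O(seal_voucher).
Premise 11 is O(seal_voucher → ¬recuse_self); since O(seal_voucher), deontic closure gives O(¬recuse_self).
The contrapositive of premise 2 (O(¬redact_minutes → recuse_self)) is O(¬recuse_self → redact_minutes), and O(¬recuse_self) is already established, so O(redact_minutes).
The contrapositive of premise 6 (O(¬review_backup → ¬redact_minutes)) is O(redact_minutes → review_backup), and O(redact_minutes) is already established, so O(review_backup).
Yet premise 5 states O(¬review_backup).
We now have both O(review_backup) and O(¬review_backup) — review_backup is simultaneously obligatory and forbidden, violating the D-axiom.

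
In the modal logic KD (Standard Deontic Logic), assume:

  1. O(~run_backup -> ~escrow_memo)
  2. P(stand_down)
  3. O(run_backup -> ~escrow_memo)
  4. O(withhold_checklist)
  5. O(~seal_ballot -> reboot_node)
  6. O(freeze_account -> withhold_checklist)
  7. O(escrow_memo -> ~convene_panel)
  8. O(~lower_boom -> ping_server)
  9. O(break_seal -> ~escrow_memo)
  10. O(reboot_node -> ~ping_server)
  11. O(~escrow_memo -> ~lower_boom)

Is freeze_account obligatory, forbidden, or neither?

Neither

Premise 6 is O(freeze_account -> withhold_checklist); even if O(withhold_checklist) held, inferring O(freeze_account) would be affirming the consequent — invalid.
No premise or chain of K-axiom applications forces O(freeze_account), and none forces O(~freeze_account). So freeze_account is neither obligatory nor forbidden under these norms.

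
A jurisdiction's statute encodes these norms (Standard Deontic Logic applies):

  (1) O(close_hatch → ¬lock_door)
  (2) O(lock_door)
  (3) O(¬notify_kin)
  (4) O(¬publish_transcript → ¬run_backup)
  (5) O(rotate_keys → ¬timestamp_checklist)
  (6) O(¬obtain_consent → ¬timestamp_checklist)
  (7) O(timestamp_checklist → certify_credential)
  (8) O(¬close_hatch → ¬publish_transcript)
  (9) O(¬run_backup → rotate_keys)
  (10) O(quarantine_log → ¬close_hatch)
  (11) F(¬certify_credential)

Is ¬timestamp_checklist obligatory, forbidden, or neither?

Obligatory

From premise 2 we have O(lock_door).
Premise 1, O(close_hatch → ¬lock_door), contraposes to O(lock_door → ¬close_hatch); with O(lock_door) we get O(¬close_hatch).
From O(¬close_hatch) and premise 8, O(¬close_hatch → ¬publish_transcript), we obtain O(¬publish_transcript).
With premise 4, O(¬publish_transcript → ¬run_backup), the K-axiom yields O(¬run_backup).
Premise 9 is O(¬run_backup → rotate_keys); since O(¬run_backup), deontic closure gives O(rotate_keys).
With premise 5, O(rotate_keys → ¬timestamp_checklist), the K-axiom yields O(¬timestamp_checklist).
Premises 3, 6, 7, 10, 11 do not contribute to this derivation.
Hence ¬timestamp_checklist is obligatory.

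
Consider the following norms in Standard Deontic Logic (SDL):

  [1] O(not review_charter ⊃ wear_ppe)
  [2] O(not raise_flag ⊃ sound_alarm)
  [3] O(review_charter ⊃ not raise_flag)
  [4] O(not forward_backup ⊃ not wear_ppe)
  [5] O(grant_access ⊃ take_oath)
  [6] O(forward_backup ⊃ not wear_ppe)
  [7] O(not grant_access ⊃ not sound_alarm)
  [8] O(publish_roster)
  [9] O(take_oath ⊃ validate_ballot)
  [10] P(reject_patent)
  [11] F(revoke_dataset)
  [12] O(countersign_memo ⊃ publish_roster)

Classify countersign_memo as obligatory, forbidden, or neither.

Premise 12 is O(countersign_memo ⊃ publish_roster); even if O(publish_roster) held, inferring O(countersign_memo) would be affirming the consequent — invalid.
No premise or chain of K-axiom applications forces O(countersign_memo), and none forces O(not countersign_memo). So countersign_memo is neither obligatory nor forbidden under these norms.

Neither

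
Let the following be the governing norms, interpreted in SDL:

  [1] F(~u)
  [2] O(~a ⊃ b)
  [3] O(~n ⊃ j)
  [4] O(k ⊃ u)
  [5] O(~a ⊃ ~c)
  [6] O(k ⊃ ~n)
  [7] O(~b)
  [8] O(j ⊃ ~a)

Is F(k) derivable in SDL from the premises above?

Premise 7 gives O(~b).
The contrapositive of premise 2 (O(~a ⊃ b)) is O(~b ⊃ a), and O(~b) is already established, so O(a).
The contrapositive of premise 8 (O(j ⊃ ~a)) is O(a ⊃ ~j), and O(a) is already established, so O(~j).
The contrapositive of premise 3 (O(~n ⊃ j)) is O(~j ⊃ n), and O(~j) is already established, so O(n).
Premise 6 is O(k ⊃ ~n); contrapositively O(n ⊃ ~k). Since O(n) holds, K gives O(~k).
Premises 1, 4, 5 do not contribute to this derivation.
So O(~k) holds, i.e. F(k). The claim follows.

Yes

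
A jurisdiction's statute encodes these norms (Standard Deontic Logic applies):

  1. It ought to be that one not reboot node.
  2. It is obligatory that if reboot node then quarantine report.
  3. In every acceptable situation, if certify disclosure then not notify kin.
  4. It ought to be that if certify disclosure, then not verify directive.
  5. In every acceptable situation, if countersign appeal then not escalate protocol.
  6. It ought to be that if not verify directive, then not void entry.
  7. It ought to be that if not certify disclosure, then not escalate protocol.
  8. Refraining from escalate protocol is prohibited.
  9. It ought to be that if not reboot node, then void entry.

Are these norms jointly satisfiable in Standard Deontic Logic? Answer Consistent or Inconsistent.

Premise 1 states O(¬reboot_node) outright.
From O(¬reboot_node) and premise 9, O(¬reboot_node → void_entry), we obtain O(void_entry).
Premise 6, O(¬verify_directive → ¬void_entry), contraposes to O(void_entry → verify_directive); with O(void_entry) we get O(verify_directive).
Premise 4, O(certify_disclosure → ¬verify_directive), contraposes to O(verify_directive → ¬certify_disclosure); with O(verify_directive) we get O(¬certify_disclosure).
Premise 7 is O(¬certify_disclosure → ¬escalate_protocol); since O(¬certify_disclosure), deontic closure gives O(¬escalate_protocol).
But premise 8, F(¬escalate_protocol), means O(escalate_protocol).
We now have both O(¬escalate_protocol) and O(escalate_protocol) — escalate_protocol is simultaneously obligatory and forbidden, violating the D-axiom.

Inconsistent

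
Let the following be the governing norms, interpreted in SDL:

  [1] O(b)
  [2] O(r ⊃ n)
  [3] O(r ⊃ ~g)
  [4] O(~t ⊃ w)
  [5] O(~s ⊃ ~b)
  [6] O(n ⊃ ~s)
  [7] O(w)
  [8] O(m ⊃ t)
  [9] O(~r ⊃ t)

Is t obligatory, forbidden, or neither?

From premise 1 we have O(b).
The contrapositive of premise 5 (O(~s ⊃ ~b)) is O(b ⊃ s), and O(b) is already established, so O(s).
Premise 6 is O(n ⊃ ~s); contrapositively O(s ⊃ ~n). Since O(s) holds, K gives O(~n).
The contrapositive of premise 2 (O(r ⊃ n)) is O(~n ⊃ ~r), and O(~n) is already established, so O(~r).
With premise 9, O(~r ⊃ t), the K-axiom yields O(t).
Premises 3, 4, 7, 8 do not contribute to this derivation.
Hence t is obligatory.

Obligatory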